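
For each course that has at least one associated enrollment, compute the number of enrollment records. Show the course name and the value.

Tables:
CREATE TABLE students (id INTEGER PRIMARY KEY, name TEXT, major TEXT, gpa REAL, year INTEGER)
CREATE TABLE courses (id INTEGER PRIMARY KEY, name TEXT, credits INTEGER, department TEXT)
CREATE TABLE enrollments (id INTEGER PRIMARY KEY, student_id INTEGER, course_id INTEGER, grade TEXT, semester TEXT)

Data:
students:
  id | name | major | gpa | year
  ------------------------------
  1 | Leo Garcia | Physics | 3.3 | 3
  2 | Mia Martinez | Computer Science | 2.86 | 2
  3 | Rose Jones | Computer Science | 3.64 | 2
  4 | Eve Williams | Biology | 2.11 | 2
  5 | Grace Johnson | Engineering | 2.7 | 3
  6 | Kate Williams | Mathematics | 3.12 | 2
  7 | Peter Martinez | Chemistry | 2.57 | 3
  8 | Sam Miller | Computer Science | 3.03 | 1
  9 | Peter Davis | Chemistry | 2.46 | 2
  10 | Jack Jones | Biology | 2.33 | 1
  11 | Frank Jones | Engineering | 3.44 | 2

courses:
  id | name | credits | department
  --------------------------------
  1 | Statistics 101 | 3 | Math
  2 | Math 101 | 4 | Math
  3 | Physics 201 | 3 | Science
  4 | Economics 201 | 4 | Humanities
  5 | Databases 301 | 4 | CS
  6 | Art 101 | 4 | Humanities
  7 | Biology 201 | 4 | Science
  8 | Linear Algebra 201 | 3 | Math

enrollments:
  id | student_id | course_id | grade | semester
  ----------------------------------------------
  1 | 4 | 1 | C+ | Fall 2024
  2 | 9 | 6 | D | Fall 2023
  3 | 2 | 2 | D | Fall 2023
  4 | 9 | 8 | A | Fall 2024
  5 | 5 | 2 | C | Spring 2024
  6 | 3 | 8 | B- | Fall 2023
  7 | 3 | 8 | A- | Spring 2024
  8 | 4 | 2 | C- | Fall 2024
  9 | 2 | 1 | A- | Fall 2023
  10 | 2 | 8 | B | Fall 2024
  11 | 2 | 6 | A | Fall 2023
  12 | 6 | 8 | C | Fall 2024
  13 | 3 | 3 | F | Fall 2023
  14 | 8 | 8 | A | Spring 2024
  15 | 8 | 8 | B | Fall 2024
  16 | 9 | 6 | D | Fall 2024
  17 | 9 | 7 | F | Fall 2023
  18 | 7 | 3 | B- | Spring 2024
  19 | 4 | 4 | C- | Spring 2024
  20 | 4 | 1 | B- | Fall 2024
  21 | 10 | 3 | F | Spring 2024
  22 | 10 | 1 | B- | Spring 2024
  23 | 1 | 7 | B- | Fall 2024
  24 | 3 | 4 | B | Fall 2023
SELECT p.name, COUNT(*) AS n FROM enrollments c JOIN courses p ON c.course_id = p.id GROUP BY p.id, p.name

Execution result:
name | n
Statistics 101 | 4
Math 101 | 3
Physics 201 | 3
Economics 201 | 2
Art 101 | 3
Biology 201 | 2
Linear Algebra 201 | 7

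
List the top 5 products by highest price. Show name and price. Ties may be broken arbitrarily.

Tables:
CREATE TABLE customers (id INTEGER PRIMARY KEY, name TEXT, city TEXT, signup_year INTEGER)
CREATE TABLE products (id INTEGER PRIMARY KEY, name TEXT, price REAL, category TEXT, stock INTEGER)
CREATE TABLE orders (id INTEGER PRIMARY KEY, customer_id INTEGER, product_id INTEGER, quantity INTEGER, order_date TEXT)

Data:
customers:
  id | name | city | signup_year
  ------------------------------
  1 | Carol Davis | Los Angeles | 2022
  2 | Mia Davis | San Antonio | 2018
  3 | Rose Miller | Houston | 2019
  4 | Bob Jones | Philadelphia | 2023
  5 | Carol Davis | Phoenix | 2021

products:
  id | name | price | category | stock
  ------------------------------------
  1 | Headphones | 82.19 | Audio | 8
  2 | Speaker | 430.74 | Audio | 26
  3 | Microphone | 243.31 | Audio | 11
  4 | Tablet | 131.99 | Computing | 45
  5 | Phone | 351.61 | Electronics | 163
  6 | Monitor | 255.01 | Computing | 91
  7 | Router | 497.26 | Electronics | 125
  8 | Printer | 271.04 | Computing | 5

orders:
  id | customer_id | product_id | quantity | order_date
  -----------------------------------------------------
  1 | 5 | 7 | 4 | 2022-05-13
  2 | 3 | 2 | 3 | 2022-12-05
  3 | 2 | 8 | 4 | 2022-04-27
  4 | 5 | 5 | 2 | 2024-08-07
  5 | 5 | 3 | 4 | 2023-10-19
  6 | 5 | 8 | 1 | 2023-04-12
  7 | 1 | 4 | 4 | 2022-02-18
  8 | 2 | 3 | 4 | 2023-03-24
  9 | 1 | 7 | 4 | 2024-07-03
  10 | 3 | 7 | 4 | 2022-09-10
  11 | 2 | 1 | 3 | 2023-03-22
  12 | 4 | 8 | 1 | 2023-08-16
SELECT name, price FROM products ORDER BY price DESC LIMIT 5

Execution result:
name | price
Router | 497.26
Speaker | 430.74
Phone | 351.61
Printer | 271.04
Monitor | 255.01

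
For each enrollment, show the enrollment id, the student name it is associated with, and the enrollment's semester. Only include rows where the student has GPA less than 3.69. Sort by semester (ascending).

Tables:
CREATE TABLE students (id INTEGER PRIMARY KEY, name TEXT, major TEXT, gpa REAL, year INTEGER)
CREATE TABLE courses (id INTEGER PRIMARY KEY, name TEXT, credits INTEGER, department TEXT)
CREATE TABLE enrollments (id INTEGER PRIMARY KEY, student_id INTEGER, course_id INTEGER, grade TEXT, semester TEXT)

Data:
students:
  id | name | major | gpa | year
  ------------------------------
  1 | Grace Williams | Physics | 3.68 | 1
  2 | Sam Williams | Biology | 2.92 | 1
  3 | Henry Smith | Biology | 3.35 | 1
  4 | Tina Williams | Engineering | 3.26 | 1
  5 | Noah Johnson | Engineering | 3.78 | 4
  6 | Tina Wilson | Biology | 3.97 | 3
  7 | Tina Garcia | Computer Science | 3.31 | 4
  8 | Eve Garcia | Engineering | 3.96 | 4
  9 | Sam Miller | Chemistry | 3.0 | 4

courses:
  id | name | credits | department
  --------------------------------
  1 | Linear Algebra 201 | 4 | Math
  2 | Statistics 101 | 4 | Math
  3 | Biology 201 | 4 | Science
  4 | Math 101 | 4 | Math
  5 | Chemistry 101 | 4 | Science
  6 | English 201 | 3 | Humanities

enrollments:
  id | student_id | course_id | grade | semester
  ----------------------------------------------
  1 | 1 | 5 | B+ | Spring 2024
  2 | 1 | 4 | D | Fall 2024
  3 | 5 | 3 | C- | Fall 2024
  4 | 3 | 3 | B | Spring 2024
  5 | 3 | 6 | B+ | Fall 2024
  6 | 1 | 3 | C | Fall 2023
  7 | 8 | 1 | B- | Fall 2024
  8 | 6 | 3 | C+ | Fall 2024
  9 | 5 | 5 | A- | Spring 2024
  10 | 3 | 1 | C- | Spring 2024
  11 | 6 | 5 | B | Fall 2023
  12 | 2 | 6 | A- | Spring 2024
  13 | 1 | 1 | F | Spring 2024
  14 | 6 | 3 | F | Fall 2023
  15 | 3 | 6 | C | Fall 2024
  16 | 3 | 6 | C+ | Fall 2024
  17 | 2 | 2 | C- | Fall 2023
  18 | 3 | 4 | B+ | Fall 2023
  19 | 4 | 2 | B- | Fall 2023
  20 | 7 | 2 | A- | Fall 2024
SELECT c.id, p.name AS student, c.semester FROM enrollments c JOIN students p ON c.student_id = p.id WHERE p.gpa < 3.69 ORDER BY c.semester ASC

Execution result:
id | student | semester
6 | Grace Williams | Fall 2023
17 | Sam Williams | Fall 2023
18 | Henry Smith | Fall 2023
19 | Tina Williams | Fall 2023
2 | Grace Williams | Fall 2024
5 | Henry Smith | Fall 2024
15 | Henry Smith | Fall 2024
16 | Henry Smith | Fall 2024
20 | Tina Garcia | Fall 2024
1 | Grace Williams | Spring 2024
4 | Henry Smith | Spring 2024
10 | Henry Smith | Spring 2024
12 | Sam Williams | Spring 2024
13 | Grace Williams | Spring 2024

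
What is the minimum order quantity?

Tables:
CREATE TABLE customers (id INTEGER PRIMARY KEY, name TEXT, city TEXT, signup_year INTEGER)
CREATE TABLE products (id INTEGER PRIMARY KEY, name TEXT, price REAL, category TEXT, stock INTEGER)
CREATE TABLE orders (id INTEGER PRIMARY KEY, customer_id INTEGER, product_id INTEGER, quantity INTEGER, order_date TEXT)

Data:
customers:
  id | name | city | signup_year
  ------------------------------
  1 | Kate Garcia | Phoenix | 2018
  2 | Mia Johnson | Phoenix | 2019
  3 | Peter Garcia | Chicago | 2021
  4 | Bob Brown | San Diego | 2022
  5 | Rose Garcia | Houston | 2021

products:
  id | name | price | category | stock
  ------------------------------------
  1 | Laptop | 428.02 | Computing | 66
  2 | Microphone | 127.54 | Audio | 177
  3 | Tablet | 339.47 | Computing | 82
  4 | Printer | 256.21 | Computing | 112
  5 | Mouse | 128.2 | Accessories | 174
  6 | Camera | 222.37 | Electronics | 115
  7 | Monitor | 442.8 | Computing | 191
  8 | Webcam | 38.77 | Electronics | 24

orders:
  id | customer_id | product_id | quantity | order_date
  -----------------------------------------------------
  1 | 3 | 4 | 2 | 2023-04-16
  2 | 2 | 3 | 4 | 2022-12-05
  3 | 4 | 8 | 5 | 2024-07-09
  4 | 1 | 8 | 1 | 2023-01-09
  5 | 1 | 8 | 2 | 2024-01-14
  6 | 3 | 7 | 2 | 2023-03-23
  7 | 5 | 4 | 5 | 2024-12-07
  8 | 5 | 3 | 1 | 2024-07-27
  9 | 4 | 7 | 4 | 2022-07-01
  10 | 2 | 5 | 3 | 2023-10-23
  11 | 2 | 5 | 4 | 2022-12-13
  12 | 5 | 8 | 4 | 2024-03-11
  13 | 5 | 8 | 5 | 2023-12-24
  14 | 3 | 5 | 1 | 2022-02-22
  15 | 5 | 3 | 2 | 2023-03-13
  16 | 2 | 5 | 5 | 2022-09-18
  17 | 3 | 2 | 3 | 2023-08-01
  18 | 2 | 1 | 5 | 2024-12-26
SELECT MIN(quantity) FROM orders

Execution result:
1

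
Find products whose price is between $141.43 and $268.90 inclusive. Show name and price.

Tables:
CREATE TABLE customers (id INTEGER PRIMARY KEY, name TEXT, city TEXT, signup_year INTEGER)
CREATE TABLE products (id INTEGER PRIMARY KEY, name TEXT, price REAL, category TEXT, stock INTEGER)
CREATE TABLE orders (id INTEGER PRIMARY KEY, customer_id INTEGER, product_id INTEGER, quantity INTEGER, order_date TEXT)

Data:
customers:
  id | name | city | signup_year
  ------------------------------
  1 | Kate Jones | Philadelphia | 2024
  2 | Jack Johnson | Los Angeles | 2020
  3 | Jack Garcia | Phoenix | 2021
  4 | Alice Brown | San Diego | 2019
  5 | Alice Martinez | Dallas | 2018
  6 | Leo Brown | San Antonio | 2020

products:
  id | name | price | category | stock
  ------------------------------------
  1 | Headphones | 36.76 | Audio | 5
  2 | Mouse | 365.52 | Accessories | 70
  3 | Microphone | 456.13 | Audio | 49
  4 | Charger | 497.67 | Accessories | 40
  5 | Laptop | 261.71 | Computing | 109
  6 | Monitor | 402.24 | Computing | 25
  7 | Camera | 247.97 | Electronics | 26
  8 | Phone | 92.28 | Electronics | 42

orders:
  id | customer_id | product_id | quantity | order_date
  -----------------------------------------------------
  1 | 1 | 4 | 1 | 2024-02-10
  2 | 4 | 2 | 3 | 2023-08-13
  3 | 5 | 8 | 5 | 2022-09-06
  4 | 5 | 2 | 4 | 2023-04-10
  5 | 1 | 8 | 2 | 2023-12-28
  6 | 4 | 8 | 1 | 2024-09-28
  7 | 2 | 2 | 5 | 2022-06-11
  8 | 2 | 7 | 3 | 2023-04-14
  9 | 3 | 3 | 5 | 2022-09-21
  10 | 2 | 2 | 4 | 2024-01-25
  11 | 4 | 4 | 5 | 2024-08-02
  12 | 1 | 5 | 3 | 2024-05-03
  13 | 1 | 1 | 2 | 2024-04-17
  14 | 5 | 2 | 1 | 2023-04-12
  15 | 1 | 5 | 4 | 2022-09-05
SELECT name, price FROM products WHERE price BETWEEN 141.43 AND 268.9

Execution result:
name | price
Laptop | 261.71
Camera | 247.97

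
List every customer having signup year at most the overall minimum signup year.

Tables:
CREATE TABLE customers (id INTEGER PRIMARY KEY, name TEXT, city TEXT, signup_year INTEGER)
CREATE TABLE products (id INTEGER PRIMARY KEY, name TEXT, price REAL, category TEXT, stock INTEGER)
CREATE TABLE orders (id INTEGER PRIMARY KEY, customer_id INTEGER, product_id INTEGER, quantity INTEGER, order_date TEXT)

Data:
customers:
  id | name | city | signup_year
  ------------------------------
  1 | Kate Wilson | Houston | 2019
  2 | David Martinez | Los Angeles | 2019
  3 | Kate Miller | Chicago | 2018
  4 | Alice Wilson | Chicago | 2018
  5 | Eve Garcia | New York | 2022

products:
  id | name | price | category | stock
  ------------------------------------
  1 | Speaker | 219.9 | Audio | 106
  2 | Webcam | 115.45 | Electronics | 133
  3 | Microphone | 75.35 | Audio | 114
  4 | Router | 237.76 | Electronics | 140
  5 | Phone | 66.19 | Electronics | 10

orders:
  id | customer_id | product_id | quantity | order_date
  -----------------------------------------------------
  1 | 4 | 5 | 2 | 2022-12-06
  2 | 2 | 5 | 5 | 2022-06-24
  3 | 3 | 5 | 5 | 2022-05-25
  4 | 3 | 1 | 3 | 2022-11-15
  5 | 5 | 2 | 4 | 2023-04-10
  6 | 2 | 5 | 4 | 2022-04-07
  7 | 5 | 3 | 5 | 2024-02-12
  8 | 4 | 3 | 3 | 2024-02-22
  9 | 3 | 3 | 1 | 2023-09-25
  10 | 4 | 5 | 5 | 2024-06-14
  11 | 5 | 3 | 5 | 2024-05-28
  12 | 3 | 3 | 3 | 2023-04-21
SELECT name, signup_year FROM customers WHERE signup_year <= (SELECT MIN(signup_year) FROM customers)

Execution result:
name | signup_year
Kate Miller | 2018
Alice Wilson | 2018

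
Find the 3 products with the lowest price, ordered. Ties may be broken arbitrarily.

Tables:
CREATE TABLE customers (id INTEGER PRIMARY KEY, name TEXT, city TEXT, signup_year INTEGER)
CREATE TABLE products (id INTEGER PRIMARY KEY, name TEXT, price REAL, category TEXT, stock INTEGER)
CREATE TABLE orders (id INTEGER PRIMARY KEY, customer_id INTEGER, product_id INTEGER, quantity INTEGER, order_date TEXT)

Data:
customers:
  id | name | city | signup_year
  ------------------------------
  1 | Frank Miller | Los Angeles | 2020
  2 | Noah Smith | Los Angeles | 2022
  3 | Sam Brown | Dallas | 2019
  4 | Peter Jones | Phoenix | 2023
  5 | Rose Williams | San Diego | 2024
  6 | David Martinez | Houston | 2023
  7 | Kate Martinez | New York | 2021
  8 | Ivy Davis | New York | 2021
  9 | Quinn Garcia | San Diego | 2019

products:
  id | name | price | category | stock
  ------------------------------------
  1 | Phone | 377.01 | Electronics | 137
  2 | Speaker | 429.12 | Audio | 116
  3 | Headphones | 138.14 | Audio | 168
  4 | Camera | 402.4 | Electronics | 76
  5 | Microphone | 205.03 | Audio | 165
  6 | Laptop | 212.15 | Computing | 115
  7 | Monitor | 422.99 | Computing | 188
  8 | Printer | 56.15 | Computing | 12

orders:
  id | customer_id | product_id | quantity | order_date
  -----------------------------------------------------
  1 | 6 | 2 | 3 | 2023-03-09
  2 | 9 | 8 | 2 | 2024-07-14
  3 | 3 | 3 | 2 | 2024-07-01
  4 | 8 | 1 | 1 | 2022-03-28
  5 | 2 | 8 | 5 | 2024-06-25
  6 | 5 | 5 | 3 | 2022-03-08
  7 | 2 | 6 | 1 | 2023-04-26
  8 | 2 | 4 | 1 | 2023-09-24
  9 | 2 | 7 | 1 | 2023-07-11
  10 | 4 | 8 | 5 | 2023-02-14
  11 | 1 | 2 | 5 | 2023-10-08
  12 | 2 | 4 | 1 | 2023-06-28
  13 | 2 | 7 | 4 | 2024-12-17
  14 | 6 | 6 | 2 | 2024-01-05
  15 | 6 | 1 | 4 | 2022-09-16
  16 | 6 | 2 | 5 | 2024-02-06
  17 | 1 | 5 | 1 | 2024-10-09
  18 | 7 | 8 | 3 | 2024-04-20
SELECT name, price FROM products ORDER BY price ASC LIMIT 3

Execution result:
name | price
Printer | 56.15
Headphones | 138.14
Microphone | 205.03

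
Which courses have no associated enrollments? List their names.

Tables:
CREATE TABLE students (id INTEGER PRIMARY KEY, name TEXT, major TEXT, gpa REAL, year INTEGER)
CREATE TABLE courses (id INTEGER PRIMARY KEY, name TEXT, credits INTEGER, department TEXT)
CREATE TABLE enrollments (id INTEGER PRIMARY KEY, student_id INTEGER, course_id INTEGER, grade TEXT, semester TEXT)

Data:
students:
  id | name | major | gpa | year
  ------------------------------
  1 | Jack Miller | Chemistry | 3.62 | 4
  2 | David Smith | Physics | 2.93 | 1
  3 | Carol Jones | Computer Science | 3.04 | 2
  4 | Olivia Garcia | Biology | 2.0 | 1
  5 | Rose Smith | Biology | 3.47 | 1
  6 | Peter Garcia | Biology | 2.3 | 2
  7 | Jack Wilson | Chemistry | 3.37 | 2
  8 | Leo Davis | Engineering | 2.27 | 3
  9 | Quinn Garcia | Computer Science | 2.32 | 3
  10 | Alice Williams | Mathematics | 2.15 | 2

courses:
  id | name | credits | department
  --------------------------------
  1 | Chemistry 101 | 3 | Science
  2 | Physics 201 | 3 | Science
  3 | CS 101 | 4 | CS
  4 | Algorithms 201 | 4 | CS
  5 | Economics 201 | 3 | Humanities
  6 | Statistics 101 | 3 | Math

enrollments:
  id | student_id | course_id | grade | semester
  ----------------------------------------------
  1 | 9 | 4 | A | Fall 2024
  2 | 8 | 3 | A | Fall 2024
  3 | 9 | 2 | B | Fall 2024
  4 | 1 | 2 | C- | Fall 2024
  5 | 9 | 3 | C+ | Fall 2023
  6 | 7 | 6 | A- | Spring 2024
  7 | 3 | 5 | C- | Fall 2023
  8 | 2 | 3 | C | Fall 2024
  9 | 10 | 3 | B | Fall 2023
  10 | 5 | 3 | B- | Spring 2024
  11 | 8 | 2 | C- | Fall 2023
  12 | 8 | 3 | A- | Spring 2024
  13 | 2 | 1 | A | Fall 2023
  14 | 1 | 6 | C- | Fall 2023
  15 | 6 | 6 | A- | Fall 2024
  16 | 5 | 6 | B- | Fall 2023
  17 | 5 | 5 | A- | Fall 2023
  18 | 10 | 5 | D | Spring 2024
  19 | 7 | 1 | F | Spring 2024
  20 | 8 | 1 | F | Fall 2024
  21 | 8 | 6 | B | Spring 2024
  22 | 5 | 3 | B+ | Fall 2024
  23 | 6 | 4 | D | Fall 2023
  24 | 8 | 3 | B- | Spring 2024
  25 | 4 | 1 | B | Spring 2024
SELECT p.name FROM courses p LEFT JOIN enrollments c ON c.course_id = p.id WHERE c.id IS NULL

Execution result:
(no rows)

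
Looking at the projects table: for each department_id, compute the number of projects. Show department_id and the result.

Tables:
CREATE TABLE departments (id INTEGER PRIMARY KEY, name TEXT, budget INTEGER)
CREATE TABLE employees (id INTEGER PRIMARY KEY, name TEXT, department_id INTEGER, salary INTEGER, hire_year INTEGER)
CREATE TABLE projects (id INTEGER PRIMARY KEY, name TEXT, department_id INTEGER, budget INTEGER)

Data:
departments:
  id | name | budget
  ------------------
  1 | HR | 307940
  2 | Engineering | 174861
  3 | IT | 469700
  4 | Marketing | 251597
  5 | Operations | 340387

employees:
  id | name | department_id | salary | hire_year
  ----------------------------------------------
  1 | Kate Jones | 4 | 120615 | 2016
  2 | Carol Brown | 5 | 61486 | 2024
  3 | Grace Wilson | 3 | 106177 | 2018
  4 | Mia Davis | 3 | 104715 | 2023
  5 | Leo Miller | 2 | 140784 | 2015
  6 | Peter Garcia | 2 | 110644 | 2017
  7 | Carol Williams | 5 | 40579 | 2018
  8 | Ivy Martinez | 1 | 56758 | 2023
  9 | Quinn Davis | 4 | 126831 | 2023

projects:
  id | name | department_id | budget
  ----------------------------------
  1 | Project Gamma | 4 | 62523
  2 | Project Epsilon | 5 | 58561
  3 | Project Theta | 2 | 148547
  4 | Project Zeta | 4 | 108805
SELECT department_id, COUNT(*) AS n FROM projects GROUP BY department_id

Execution result:
department_id | n
2 | 1
4 | 2
5 | 1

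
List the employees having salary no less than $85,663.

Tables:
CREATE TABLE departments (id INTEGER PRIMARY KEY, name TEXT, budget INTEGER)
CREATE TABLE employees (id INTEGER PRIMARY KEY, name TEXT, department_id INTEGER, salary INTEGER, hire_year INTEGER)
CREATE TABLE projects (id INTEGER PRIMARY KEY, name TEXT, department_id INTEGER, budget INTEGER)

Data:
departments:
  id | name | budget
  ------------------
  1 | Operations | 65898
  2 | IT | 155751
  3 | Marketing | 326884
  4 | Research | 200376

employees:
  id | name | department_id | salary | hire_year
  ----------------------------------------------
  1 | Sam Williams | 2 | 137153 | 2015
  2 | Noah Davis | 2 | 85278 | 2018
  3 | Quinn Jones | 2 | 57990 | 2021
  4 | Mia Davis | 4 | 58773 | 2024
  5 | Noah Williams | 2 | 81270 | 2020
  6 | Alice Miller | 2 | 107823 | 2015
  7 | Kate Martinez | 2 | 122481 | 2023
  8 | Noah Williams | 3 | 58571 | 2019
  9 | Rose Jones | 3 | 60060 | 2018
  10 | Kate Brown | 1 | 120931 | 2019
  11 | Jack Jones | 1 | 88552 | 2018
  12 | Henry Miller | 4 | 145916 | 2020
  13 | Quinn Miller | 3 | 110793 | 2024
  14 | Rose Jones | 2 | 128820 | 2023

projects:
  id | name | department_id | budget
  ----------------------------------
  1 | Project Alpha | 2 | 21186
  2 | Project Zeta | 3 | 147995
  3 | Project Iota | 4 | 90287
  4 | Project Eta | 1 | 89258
SELECT name, salary FROM employees WHERE salary >= 85663

Execution result:
name | salary
Sam Williams | 137153
Alice Miller | 107823
Kate Martinez | 122481
Kate Brown | 120931
Jack Jones | 88552
Henry Miller | 145916
Quinn Miller | 110793
Rose Jones | 128820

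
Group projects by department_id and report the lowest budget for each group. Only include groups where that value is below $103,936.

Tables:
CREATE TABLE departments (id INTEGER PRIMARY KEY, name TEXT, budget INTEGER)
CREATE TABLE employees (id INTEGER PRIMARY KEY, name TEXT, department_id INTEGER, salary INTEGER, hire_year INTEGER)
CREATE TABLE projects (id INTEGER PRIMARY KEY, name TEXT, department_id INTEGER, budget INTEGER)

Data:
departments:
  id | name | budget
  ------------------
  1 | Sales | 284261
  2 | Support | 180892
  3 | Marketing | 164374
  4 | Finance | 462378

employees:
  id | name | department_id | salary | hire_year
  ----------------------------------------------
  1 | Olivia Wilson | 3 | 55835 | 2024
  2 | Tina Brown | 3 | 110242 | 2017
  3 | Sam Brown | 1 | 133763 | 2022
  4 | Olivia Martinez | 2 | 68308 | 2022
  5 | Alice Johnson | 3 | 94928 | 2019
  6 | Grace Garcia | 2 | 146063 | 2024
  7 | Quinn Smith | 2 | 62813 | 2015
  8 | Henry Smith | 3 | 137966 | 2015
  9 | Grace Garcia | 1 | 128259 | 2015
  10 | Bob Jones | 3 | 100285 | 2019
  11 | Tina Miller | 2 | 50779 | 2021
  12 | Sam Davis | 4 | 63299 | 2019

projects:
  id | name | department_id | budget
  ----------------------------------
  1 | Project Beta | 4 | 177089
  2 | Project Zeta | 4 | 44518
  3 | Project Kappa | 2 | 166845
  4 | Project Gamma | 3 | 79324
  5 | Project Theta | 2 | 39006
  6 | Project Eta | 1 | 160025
SELECT department_id, MIN(budget) AS min_budget FROM projects GROUP BY department_id HAVING MIN(budget) < 103936

Execution result:
department_id | min_budget
2 | 39006
3 | 79324
4 | 44518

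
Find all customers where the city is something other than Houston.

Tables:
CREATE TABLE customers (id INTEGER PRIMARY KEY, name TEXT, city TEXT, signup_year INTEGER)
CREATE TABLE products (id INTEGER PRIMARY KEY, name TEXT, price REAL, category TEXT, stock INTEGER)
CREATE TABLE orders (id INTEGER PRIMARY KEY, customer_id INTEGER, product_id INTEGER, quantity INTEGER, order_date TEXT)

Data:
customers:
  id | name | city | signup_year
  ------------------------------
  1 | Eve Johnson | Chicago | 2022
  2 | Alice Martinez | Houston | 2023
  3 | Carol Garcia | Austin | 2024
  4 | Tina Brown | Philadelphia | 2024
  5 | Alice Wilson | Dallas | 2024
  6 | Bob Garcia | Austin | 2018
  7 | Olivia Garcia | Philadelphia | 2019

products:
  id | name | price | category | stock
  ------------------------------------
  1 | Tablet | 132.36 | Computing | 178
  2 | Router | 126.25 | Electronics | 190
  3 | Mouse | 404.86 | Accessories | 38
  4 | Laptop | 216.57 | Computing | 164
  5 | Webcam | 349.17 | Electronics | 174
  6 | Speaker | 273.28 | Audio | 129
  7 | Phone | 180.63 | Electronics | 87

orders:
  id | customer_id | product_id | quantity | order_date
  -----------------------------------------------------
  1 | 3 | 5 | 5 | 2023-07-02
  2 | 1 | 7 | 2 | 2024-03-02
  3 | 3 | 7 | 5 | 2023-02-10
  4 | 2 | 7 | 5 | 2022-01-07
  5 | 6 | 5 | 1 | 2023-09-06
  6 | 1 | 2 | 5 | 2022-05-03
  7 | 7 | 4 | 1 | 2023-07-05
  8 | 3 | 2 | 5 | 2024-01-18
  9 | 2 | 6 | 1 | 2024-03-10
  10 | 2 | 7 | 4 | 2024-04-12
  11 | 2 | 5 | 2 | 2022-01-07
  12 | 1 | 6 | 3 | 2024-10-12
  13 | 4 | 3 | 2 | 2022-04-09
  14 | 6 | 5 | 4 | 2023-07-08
SELECT name, city FROM customers WHERE city <> 'Houston'

Execution result:
name | city
Eve Johnson | Chicago
Carol Garcia | Austin
Tina Brown | Philadelphia
Alice Wilson | Dallas
Bob Garcia | Austin
Olivia Garcia | Philadelphia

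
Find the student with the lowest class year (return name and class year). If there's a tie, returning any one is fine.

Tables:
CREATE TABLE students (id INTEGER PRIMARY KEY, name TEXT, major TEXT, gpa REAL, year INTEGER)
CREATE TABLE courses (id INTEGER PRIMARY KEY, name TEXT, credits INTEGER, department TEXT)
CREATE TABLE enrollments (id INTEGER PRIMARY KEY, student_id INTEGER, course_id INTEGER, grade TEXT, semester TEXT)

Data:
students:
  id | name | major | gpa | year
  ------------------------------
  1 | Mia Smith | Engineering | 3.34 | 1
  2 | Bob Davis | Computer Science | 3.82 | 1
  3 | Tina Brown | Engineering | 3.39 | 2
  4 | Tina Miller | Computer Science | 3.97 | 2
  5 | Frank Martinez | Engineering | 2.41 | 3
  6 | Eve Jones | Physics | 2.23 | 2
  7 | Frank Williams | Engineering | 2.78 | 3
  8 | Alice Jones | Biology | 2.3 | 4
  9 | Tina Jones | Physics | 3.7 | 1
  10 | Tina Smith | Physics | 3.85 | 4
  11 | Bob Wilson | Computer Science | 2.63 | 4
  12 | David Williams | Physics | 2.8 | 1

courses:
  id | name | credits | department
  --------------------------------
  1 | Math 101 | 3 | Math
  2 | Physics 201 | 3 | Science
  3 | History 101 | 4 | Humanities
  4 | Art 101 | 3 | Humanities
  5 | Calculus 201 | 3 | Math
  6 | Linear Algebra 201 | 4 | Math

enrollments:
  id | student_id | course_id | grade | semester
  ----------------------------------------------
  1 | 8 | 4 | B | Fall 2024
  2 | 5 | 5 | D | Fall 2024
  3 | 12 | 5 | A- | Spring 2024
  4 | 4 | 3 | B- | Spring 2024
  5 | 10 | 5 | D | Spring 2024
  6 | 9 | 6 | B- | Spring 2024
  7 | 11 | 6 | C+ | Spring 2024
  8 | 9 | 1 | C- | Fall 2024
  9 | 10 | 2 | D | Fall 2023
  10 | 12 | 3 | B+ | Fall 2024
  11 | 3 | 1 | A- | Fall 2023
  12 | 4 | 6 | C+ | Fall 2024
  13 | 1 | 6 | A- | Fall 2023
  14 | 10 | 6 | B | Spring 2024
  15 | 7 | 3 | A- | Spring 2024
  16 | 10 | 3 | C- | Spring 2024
SELECT name, year FROM students ORDER BY year ASC LIMIT 1

Execution result:
name | year
Mia Smith | 1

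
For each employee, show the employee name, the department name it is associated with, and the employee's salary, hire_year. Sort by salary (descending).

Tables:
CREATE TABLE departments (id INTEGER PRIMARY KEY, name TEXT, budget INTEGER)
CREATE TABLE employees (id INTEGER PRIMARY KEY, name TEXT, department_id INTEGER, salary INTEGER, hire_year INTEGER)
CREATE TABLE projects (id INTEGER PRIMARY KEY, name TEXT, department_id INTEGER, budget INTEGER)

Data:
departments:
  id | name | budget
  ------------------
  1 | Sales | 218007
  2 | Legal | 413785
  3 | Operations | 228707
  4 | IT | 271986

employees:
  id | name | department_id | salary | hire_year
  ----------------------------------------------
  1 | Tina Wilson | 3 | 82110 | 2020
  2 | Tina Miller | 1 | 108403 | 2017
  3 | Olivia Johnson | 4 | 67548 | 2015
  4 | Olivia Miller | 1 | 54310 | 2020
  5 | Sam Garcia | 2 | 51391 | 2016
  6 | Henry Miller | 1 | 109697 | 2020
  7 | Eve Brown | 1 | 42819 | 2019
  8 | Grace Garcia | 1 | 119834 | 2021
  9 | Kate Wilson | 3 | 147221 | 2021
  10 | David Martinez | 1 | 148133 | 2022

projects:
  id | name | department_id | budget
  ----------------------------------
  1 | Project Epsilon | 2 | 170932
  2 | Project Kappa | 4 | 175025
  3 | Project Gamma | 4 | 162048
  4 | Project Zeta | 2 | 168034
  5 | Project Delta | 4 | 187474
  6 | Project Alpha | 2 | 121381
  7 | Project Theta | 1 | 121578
SELECT c.name, p.name AS department, c.salary, c.hire_year FROM employees c JOIN departments p ON c.department_id = p.id ORDER BY c.salary DESC

Execution result:
name | department | salary | hire_year
David Martinez | Sales | 148133 | 2022
Kate Wilson | Operations | 147221 | 2021
Grace Garcia | Sales | 119834 | 2021
Henry Miller | Sales | 109697 | 2020
Tina Miller | Sales | 108403 | 2017
Tina Wilson | Operations | 82110 | 2020
Olivia Johnson | IT | 67548 | 2015
Olivia Miller | Sales | 54310 | 2020
Sam Garcia | Legal | 51391 | 2016
Eve Brown | Sales | 42819 | 2019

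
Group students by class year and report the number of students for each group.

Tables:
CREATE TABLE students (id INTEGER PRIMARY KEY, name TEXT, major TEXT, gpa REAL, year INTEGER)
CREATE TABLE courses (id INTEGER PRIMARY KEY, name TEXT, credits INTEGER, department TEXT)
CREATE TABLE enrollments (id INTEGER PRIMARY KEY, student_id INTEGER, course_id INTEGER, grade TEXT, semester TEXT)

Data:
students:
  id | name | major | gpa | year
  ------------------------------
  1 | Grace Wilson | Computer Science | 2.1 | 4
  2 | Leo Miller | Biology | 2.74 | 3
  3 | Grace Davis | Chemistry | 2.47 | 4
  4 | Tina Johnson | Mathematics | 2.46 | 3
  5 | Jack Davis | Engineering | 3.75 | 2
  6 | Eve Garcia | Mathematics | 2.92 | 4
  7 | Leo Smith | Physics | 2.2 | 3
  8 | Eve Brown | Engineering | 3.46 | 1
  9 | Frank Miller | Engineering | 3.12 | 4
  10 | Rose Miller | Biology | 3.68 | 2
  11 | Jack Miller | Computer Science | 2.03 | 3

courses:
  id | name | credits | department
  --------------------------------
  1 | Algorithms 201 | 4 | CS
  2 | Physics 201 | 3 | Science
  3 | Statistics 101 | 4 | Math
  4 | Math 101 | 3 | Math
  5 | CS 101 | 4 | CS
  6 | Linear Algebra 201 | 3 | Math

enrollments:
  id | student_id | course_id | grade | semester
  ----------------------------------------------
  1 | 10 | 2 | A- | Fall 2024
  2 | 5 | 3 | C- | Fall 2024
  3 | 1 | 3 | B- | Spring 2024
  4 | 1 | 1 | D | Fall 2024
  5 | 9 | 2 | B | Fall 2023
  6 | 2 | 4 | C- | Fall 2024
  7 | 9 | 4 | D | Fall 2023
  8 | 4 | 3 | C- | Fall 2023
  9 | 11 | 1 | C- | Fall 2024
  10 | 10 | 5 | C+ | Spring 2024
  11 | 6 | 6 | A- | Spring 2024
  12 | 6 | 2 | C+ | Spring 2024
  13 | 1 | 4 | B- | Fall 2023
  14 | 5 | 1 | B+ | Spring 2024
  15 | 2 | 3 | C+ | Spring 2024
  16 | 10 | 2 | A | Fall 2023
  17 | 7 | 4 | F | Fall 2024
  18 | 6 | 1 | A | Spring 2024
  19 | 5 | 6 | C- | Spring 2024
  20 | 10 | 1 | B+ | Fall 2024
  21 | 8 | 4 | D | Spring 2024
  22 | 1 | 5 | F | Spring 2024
SELECT year, COUNT(*) AS n FROM students GROUP BY year

Execution result:
year | n
1 | 1
2 | 2
3 | 4
4 | 4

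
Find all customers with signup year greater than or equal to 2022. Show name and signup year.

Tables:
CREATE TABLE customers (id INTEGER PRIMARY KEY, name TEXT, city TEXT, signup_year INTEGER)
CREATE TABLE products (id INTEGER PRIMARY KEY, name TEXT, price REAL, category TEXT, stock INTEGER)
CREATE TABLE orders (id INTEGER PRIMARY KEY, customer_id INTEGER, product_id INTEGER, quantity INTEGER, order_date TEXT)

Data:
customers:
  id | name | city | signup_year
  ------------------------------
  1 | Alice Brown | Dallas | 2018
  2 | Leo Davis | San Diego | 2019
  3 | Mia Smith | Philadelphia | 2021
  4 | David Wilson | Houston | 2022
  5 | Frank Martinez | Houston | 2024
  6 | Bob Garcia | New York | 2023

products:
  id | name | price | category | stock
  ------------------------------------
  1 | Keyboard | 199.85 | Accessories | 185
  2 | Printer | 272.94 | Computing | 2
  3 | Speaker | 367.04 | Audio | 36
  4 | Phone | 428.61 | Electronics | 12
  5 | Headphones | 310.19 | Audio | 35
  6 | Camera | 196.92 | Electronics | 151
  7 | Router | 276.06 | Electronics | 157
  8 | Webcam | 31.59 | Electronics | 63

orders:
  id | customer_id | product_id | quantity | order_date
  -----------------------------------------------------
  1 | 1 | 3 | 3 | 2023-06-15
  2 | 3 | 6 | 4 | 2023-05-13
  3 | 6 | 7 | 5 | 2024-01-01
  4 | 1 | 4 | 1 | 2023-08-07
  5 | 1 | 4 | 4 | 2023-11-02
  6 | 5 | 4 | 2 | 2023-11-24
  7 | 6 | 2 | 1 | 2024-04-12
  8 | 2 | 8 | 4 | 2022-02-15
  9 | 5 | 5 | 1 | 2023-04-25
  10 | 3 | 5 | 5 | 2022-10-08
SELECT name, signup_year FROM customers WHERE signup_year >= 2022

Execution result:
name | signup_year
David Wilson | 2022
Frank Martinez | 2024
Bob Garcia | 2023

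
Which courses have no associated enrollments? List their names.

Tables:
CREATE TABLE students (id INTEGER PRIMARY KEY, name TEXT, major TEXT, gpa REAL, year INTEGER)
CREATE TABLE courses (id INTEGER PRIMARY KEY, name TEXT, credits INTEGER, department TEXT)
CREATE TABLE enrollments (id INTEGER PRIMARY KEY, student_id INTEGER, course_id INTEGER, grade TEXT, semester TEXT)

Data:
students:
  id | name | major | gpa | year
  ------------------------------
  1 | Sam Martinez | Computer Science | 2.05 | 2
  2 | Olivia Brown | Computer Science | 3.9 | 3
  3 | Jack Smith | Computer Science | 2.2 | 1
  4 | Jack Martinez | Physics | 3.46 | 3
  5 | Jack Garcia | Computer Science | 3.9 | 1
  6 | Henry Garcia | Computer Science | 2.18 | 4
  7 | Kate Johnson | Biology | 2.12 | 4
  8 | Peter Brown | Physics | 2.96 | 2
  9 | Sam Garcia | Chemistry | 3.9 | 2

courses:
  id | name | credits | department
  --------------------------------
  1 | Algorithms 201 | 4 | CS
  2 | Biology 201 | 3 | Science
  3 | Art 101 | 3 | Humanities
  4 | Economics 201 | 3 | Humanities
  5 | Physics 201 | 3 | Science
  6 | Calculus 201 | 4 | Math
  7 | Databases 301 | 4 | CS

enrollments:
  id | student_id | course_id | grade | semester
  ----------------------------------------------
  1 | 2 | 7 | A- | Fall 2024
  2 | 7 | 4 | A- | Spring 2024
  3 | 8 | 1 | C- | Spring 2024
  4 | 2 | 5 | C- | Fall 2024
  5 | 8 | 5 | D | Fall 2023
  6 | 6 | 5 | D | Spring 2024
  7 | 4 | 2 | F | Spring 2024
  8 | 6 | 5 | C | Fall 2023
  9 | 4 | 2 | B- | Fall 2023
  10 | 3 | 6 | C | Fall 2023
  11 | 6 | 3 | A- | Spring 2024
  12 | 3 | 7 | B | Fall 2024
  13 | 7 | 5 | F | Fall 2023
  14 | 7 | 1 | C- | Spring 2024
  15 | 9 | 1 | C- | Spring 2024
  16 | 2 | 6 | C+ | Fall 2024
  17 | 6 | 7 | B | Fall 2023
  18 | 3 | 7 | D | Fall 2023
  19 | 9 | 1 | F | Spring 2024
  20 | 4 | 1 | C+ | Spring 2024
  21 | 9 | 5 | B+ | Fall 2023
SELECT p.name FROM courses p LEFT JOIN enrollments c ON c.course_id = p.id WHERE c.id IS NULL

Execution result:
(no rows)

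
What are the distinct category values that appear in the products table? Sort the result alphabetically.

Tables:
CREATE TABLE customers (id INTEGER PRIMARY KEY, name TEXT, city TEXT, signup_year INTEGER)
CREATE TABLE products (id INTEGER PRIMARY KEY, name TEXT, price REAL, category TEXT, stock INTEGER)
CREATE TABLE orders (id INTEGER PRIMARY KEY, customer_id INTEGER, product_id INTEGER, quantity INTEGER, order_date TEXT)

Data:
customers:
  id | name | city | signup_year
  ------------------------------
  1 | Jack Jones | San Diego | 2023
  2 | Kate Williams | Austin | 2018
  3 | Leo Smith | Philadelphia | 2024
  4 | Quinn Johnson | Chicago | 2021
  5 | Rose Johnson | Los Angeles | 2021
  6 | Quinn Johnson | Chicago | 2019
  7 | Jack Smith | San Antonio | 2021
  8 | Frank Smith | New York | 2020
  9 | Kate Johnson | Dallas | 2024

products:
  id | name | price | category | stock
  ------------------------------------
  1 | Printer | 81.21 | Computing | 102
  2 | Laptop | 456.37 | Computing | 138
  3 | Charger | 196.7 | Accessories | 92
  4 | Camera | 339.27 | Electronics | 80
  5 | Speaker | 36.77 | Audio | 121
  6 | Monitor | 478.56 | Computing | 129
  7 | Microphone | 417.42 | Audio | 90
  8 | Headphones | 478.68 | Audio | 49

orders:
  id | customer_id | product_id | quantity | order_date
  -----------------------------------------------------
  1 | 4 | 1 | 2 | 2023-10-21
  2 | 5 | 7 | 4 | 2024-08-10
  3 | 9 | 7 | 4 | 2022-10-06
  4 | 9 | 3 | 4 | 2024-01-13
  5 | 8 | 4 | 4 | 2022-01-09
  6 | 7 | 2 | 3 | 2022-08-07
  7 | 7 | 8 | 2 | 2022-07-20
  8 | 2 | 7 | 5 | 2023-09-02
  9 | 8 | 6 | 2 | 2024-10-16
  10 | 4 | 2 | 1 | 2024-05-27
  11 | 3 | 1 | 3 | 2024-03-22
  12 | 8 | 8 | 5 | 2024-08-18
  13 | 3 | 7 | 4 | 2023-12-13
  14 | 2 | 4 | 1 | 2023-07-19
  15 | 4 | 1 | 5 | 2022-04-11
SELECT DISTINCT category FROM products ORDER BY category

Execution result:
category
Accessories
Audio
Computing
Electronics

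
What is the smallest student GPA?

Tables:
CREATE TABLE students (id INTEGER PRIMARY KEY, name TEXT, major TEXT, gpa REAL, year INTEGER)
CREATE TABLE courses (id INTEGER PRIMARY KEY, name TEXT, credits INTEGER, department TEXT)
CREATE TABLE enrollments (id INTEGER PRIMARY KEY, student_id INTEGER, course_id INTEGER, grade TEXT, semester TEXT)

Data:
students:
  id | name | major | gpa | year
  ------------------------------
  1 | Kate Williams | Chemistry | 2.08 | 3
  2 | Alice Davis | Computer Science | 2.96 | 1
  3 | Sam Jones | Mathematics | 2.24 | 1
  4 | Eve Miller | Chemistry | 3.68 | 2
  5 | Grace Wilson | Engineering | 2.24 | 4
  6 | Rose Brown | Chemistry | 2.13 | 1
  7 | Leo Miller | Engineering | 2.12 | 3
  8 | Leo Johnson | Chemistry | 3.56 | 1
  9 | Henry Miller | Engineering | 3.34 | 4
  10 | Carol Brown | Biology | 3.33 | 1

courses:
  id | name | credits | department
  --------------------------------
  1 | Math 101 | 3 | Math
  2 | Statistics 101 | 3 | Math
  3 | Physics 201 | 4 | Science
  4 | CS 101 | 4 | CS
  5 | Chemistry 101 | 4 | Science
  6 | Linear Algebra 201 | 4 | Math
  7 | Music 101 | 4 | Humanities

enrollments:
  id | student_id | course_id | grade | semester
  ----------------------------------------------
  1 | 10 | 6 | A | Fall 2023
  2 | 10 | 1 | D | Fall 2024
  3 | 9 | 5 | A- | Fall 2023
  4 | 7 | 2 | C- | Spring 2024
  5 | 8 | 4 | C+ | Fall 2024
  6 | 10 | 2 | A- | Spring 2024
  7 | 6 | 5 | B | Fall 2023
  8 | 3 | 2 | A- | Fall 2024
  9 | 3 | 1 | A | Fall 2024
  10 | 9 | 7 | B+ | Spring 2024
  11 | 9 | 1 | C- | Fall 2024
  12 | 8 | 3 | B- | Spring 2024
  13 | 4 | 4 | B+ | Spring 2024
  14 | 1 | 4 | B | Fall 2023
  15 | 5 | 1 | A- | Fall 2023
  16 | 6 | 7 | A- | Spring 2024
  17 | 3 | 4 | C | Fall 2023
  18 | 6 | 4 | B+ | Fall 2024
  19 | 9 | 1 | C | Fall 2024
SELECT MIN(gpa) FROM students

Execution result:
2.08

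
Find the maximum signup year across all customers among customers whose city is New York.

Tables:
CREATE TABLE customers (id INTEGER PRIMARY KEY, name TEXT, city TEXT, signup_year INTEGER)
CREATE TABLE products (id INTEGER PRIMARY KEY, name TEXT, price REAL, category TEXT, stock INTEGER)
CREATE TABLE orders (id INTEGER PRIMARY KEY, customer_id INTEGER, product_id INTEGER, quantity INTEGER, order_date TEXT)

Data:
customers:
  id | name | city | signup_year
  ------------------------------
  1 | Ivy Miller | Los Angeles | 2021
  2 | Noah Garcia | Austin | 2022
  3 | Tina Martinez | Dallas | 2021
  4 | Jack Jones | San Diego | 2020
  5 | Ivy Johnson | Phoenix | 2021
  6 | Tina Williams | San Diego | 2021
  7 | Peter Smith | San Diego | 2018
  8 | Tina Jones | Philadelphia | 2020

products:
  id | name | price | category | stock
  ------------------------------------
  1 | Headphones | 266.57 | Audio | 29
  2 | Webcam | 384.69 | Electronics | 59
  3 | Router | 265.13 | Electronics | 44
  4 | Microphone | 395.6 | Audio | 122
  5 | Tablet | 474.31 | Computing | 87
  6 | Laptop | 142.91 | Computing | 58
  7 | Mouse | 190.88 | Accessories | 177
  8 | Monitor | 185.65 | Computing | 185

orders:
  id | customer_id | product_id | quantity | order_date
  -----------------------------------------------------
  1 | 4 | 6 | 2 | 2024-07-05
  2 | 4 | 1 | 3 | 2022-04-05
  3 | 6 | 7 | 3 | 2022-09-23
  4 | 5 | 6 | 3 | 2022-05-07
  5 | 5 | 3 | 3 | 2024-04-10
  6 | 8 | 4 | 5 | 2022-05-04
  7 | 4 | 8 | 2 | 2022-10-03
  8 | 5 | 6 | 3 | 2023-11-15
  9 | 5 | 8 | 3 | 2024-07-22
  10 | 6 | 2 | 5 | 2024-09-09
SELECT MAX(signup_year) FROM customers WHERE city = 'New York'

Execution result:
NULL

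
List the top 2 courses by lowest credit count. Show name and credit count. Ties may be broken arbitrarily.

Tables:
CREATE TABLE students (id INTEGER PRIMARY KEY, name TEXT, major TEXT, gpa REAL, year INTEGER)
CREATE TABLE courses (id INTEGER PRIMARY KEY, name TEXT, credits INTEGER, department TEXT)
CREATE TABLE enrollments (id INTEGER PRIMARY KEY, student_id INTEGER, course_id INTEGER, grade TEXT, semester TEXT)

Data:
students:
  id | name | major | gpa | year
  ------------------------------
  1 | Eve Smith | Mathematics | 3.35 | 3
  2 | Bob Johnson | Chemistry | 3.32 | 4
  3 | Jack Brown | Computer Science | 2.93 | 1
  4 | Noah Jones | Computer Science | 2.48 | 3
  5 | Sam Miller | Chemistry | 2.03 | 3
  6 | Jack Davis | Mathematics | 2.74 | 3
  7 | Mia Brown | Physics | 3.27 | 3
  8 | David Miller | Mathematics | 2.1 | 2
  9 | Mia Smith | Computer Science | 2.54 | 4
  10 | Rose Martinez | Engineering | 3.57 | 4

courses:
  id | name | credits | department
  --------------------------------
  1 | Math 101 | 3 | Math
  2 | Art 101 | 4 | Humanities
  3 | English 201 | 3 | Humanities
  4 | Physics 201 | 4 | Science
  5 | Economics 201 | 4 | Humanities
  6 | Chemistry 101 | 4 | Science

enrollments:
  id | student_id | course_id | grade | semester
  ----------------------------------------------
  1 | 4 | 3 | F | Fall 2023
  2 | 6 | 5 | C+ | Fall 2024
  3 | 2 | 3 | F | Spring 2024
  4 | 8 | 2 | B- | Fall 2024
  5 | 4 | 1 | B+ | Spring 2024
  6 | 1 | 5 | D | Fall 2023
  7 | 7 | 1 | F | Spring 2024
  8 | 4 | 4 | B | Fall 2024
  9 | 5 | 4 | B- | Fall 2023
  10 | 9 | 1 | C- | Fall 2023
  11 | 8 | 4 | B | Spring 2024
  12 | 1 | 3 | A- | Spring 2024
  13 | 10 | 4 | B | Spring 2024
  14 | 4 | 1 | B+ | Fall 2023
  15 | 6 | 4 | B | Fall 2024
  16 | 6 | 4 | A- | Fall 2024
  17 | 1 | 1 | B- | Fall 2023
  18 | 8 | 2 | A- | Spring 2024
SELECT name, credits FROM courses ORDER BY credits ASC LIMIT 2

Execution result:
name | credits
Math 101 | 3
English 201 | 3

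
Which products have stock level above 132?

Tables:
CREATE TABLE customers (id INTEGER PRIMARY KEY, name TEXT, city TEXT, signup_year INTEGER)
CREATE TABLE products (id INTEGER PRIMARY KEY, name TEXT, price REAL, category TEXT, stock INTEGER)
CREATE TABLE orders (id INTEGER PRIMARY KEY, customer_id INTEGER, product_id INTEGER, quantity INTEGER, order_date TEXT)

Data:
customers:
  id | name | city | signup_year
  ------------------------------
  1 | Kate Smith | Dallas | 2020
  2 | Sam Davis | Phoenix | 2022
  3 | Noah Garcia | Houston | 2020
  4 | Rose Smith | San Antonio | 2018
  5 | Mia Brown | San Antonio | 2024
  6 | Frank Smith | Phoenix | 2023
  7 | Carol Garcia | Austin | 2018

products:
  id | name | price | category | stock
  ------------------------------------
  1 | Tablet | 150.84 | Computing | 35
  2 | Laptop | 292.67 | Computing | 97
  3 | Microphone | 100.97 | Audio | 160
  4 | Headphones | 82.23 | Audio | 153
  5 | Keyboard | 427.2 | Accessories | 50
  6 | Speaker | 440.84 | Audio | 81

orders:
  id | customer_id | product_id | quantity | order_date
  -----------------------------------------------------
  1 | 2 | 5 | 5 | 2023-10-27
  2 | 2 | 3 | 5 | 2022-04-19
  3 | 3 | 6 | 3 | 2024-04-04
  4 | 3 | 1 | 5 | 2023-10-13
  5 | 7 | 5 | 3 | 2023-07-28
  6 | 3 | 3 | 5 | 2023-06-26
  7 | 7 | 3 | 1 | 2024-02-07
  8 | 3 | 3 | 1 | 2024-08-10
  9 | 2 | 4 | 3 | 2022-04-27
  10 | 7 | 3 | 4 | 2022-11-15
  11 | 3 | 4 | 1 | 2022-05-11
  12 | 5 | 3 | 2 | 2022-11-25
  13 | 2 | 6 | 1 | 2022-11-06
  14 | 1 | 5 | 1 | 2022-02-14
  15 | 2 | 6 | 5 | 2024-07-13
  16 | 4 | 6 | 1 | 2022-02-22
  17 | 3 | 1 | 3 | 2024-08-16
SELECT name, stock FROM products WHERE stock > 132

Execution result:
name | stock
Microphone | 160
Headphones | 153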